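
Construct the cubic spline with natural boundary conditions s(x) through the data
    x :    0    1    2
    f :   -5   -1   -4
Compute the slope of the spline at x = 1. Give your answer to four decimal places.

0.5000

Put σ_i = s'' at the i-th knot. Here h = (1, 1) and Δ = (4, -3), so the interior equations h_(i-1)·σ_(i-1) + 2(h_(i-1)+h_i)·σ_i + h_i·σ_(i+1) = 6(Δ_i − Δ_(i-1)) read
  1·σ_0 + 4·σ_1 + 1·σ_2 = 6(Δ_1 - Δ_0) = -42
Natural end conditions: σ_0 = σ_2 = 0.
Solving: σ_0 = 0, σ_1 = -21/2, σ_2 = 0.
On [1, 2], s'(x) = b_1 + 2c_1·(x - 1) + 3d_1·(x - 1)² with b_1 = Δ_1 - h_1(2σ_1 + σ_2)/6 = 1/2, c_1 = σ_1/2 = -21/4, d_1 = (σ_2 - σ_1)/(6h_1) = 7/4. So s'(1) = 1/2.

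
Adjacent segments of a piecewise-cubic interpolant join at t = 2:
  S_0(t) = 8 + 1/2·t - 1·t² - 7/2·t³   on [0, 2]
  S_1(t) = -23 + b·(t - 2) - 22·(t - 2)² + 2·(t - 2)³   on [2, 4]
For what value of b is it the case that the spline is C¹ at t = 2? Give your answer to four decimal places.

S_0'(t) = 1/2 - 2·t - 21/2·t², so S_0'(2) = -91/2. On the right, S_1'(2) = b, so b = -91/2.

-45.5000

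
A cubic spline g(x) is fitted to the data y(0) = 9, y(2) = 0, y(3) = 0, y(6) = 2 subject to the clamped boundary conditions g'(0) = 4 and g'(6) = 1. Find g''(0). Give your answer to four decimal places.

-18.1190

With M_i denoting the second derivative at x_i, h_i = 2, 1, 3, and Δ_i = (y_(i+1) − y_i)/h_i = -9/2, 0, 2/3:
  2·M_0 + 6·M_1 + 1·M_2 = 6(Δ_1 - Δ_0) = 27
  1·M_1 + 8·M_2 + 3·M_3 = 6(Δ_2 - Δ_1) = 4
Clamped end conditions give two more equations: 2h_0·M_0 + h_0·M_1 = 6(Δ_0 - g'(0)) = -51 and h_2·M_2 + 2h_2·M_3 = 6(g'(6) - Δ_2) = 2.
Solving the tridiagonal system: M_0 = -761/42, M_1 = 451/42, M_2 = -25/21, M_3 = 13/14.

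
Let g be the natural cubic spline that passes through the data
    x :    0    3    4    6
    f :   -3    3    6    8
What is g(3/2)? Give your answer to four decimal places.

-0.5745

Write M_i for g''(x_i). With h_i = 3, 1, 2 and divided differences Δ_i = 2, 3, 1, the continuity of g' gives the tridiagonal system
  3·M_0 + 8·M_1 + 1·M_2 = 6(Δ_1 - Δ_0) = 6
  1·M_1 + 6·M_2 + 2·M_3 = 6(Δ_2 - Δ_1) = -12
Natural end conditions: M_0 = M_3 = 0.
Solving the tridiagonal system: M_0 = 0, M_1 = 48/47, M_2 = -102/47, M_3 = 0.
On [0, 3], g(x) = -3 + 70/47·x + 0·x² + 8/141·x³.
With x = 3/2: g(3/2) = -27/47.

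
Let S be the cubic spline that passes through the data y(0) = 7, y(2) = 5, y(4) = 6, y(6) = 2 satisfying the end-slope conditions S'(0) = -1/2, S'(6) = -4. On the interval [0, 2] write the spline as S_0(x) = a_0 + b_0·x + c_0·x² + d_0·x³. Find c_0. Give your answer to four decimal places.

Write M_i for S''(x_i). With h_i = 2, 2, 2 and divided differences Δ_i = -1, 1/2, -2, the continuity of S' gives the tridiagonal system
  2·M_0 + 8·M_1 + 2·M_2 = 6(Δ_1 - Δ_0) = 9
  2·M_1 + 8·M_2 + 2·M_3 = 6(Δ_2 - Δ_1) = -15
Clamped end conditions give two more equations: 2h_0·M_0 + h_0·M_1 = 6(Δ_0 - S'(0)) = -3 and h_2·M_2 + 2h_2·M_3 = 6(S'(6) - Δ_2) = -12.
Solving: M_0 = -53/30, M_1 = 61/30, M_2 = -28/15, M_3 = -31/15.
On [0, 2], with S_0(x) = a_0 + b_0·x + c_0·x² + d_0·x³: c_0 = M_0/2 = -53/60, d_0 = (M_1 - M_0)/(6h_0) = 19/60, b_0 = Δ_0 - h_0(2M_0 + M_1)/6 = -1/2.

-0.8833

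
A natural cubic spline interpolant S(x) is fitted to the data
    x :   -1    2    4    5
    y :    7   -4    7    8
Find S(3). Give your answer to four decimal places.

1.4821

Put M_i = S'' at the i-th knot. Here h = (3, 2, 1) and Δ = (-11/3, 11/2, 1), so the interior equations h_(i-1)·M_(i-1) + 2(h_(i-1)+h_i)·M_i + h_i·M_(i+1) = 6(Δ_i − Δ_(i-1)) read
  3·M_0 + 10·M_1 + 2·M_2 = 6(Δ_1 - Δ_0) = 55
  2·M_1 + 6·M_2 + 1·M_3 = 6(Δ_2 - Δ_1) = -27
Natural end conditions: M_0 = M_3 = 0.
Solving: M_0 = 0, M_1 = 48/7, M_2 = -95/14, M_3 = 0.
On [2, 4], S(x) = -4 + 67/21·(x - 2) + 24/7·(x - 2)² - 191/168·(x - 2)³.
With (x - 2) = 1: S(3) = 83/56.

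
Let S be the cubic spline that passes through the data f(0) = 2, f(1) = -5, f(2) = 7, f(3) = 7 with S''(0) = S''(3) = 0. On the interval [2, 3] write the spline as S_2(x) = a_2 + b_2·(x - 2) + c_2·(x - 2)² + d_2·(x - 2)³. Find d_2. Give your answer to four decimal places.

Write m_i for S''(x_i). With h_i = 1, 1, 1 and divided differences Δ_i = -7, 12, 0, the continuity of S' gives the tridiagonal system
  1·m_0 + 4·m_1 + 1·m_2 = 6(Δ_1 - Δ_0) = 114
  1·m_1 + 4·m_2 + 1·m_3 = 6(Δ_2 - Δ_1) = -72
Natural end conditions: m_0 = m_3 = 0.
Hence m_0 = 0, m_1 = 176/5, m_2 = -134/5, m_3 = 0.
On [2, 3], with S_2(x) = a_2 + b_2·(x - 2) + c_2·(x - 2)² + d_2·(x - 2)³: c_2 = m_2/2 = -67/5, d_2 = (m_3 - m_2)/(6h_2) = 67/15, b_2 = Δ_2 - h_2(2m_2 + m_3)/6 = 134/15.

4.4667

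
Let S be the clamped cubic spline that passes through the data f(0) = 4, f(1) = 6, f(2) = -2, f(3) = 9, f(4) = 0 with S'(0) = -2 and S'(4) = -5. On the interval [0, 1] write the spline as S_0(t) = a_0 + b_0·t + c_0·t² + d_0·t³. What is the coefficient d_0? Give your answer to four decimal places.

-10.7321

Let M_i = S''(x_i). Step sizes h_i = 1, 1, 1, 1; slopes of the chords Δ_i = (y_(i+1) - y_i)/h_i = 2, -8, 11, -9.
  1·M_0 + 4·M_1 + 1·M_2 = 6(Δ_1 - Δ_0) = -60
  1·M_1 + 4·M_2 + 1·M_3 = 6(Δ_2 - Δ_1) = 114
  1·M_2 + 4·M_3 + 1·M_4 = 6(Δ_3 - Δ_2) = -120
Clamped end conditions give two more equations: 2h_0·M_0 + h_0·M_1 = 6(Δ_0 - S'(0)) = 24 and h_3·M_3 + 2h_3·M_4 = 6(S'(4) - Δ_3) = 24.
Solving: M_0 = 825/28, M_1 = -489/14, M_2 = 201/4, M_3 = -729/14, M_4 = 1065/28.
On [0, 1], with S_0(t) = a_0 + b_0·t + c_0·t² + d_0·t³: c_0 = M_0/2 = 825/56, d_0 = (M_1 - M_0)/(6h_0) = -601/56, b_0 = Δ_0 - h_0(2M_0 + M_1)/6 = -2.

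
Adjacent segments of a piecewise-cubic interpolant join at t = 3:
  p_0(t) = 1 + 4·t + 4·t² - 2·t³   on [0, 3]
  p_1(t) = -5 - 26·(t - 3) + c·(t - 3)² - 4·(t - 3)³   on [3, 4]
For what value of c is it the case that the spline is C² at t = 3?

-14

p_0''(t) = 8 - 12·t, so p_0''(3) = -28. On the right, p_1''(3) = 2c, so c = -14.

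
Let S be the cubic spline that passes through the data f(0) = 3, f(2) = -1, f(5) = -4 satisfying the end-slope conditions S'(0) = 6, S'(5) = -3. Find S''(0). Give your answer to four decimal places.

-14.4000

Let M_i = S''(x_i). Step sizes h_i = 2, 3; slopes of the chords Δ_i = (y_(i+1) - y_i)/h_i = -2, -1.
  2·M_0 + 10·M_1 + 3·M_2 = 6(Δ_1 - Δ_0) = 6
Clamped end conditions give two more equations: 2h_0·M_0 + h_0·M_1 = 6(Δ_0 - S'(0)) = -48 and h_1·M_1 + 2h_1·M_2 = 6(S'(5) - Δ_1) = -12.
Hence M_0 = -72/5, M_1 = 24/5, M_2 = -22/5.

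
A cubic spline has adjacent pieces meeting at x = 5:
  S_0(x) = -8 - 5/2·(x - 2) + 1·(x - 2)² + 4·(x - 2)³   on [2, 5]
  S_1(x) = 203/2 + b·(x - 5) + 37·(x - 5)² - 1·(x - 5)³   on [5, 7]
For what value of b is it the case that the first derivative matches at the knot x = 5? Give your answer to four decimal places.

S_0'(x) = -5/2 + 2·(x - 2) + 12·(x - 2)², so S_0'(5) = 223/2. On the right, S_1'(5) = b, so b = 223/2.

111.5000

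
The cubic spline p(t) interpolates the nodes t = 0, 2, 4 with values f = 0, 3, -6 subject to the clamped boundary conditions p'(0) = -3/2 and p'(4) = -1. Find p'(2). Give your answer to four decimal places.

Write m_i for p''(x_i). With h_i = 2, 2 and divided differences Δ_i = 3/2, -9/2, the continuity of p' gives the tridiagonal system
  2·m_0 + 8·m_1 + 2·m_2 = 6(Δ_1 - Δ_0) = -36
Clamped end conditions give two more equations: 2h_0·m_0 + h_0·m_1 = 6(Δ_0 - p'(0)) = 18 and h_1·m_1 + 2h_1·m_2 = 6(p'(4) - Δ_1) = 21.
Forward elimination and back-substitution give m_0 = 73/8, m_1 = -37/4, m_2 = 79/8.
On [2, 4], p'(t) = b_1 + 2c_1·(t - 2) + 3d_1·(t - 2)² with b_1 = Δ_1 - h_1(2m_1 + m_2)/6 = -13/8, c_1 = m_1/2 = -37/8, d_1 = (m_2 - m_1)/(6h_1) = 51/32. So p'(2) = -13/8.

-1.6250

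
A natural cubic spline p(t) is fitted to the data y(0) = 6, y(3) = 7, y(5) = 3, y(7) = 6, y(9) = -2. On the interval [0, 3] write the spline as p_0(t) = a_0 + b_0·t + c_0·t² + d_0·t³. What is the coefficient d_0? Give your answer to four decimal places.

With m_i denoting the second derivative at x_i, h_i = 3, 2, 2, 2, and Δ_i = (y_(i+1) − y_i)/h_i = 1/3, -2, 3/2, -4:
  3·m_0 + 10·m_1 + 2·m_2 = 6(Δ_1 - Δ_0) = -14
  2·m_1 + 8·m_2 + 2·m_3 = 6(Δ_2 - Δ_1) = 21
  2·m_2 + 8·m_3 + 2·m_4 = 6(Δ_3 - Δ_2) = -33
Natural end conditions: m_0 = m_4 = 0.
Hence m_0 = 0, m_1 = -327/142, m_2 = 641/142, m_3 = -373/71, m_4 = 0.
On [0, 3], with p_0(t) = a_0 + b_0·t + c_0·t² + d_0·t³: c_0 = m_0/2 = 0, d_0 = (m_1 - m_0)/(6h_0) = -109/852, b_0 = Δ_0 - h_0(2m_0 + m_1)/6 = 1265/852.

-0.1279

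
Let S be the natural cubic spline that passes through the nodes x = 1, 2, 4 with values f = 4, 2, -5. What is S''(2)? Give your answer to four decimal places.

Let m_i = S''(x_i). Step sizes h_i = 1, 2; slopes of the chords Δ_i = (y_(i+1) - y_i)/h_i = -2, -7/2.
  1·m_0 + 6·m_1 + 2·m_2 = 6(Δ_1 - Δ_0) = -9
Natural end conditions: m_0 = m_2 = 0.
Forward elimination and back-substitution give m_0 = 0, m_1 = -3/2, m_2 = 0.

-1.5000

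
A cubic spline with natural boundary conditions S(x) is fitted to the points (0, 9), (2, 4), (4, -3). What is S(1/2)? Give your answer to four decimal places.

Write m_i for S''(x_i). With h_i = 2, 2 and divided differences Δ_i = -5/2, -7/2, the continuity of S' gives the tridiagonal system
  2·m_0 + 8·m_1 + 2·m_2 = 6(Δ_1 - Δ_0) = -6
Natural end conditions: m_0 = m_2 = 0.
Hence m_0 = 0, m_1 = -3/4, m_2 = 0.
On [0, 2], S(x) = 9 - 9/4·x + 0·x² - 1/16·x³.
With x = 1/2: S(1/2) = 1007/128.

7.8672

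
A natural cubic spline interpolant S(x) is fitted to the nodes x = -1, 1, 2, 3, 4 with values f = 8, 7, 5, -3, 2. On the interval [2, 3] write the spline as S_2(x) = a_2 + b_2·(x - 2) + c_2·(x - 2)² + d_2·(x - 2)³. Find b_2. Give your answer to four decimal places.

Let M_i = S''(x_i). Step sizes h_i = 2, 1, 1, 1; slopes of the chords Δ_i = (y_(i+1) - y_i)/h_i = -1/2, -2, -8, 5.
  2·M_0 + 6·M_1 + 1·M_2 = 6(Δ_1 - Δ_0) = -9
  1·M_1 + 4·M_2 + 1·M_3 = 6(Δ_2 - Δ_1) = -36
  1·M_2 + 4·M_3 + 1·M_4 = 6(Δ_3 - Δ_2) = 78
Natural end conditions: M_0 = M_4 = 0.
Solving the tridiagonal system: M_0 = 0, M_1 = 87/86, M_2 = -648/43, M_3 = 2001/86, M_4 = 0.
On [2, 3], with S_2(x) = a_2 + b_2·(x - 2) + c_2·(x - 2)² + d_2·(x - 2)³: c_2 = M_2/2 = -324/43, d_2 = (M_3 - M_2)/(6h_2) = 1099/172, b_2 = Δ_2 - h_2(2M_2 + M_3)/6 = -1179/172.

-6.8547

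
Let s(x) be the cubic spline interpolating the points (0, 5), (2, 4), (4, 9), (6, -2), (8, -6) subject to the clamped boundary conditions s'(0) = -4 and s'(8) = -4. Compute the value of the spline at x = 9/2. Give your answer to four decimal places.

7.1164

Put σ_i = s'' at the i-th knot. Here h = (2, 2, 2, 2) and Δ = (-1/2, 5/2, -11/2, -2), so the interior equations h_(i-1)·σ_(i-1) + 2(h_(i-1)+h_i)·σ_i + h_i·σ_(i+1) = 6(Δ_i − Δ_(i-1)) read
  2·σ_0 + 8·σ_1 + 2·σ_2 = 6(Δ_1 - Δ_0) = 18
  2·σ_1 + 8·σ_2 + 2·σ_3 = 6(Δ_2 - Δ_1) = -48
  2·σ_2 + 8·σ_3 + 2·σ_4 = 6(Δ_3 - Δ_2) = 21
Clamped end conditions give two more equations: 2h_0·σ_0 + h_0·σ_1 = 6(Δ_0 - s'(0)) = 21 and h_3·σ_3 + 2h_3·σ_4 = 6(s'(8) - Δ_3) = -12.
Hence σ_0 = 393/112, σ_1 = 195/56, σ_2 = -135/16, σ_3 = 351/56, σ_4 = -687/112.
On [4, 6], s(x) = 9 - 55/28·(x - 4) - 135/32·(x - 4)² + 549/448·(x - 4)³.
With (x - 4) = 1/2: s(9/2) = 25505/3584.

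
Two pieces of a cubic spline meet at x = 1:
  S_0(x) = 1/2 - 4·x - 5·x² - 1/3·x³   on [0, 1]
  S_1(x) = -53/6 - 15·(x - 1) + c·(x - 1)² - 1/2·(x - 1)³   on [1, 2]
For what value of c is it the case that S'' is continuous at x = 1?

-6

S_0''(x) = -10 - 2·x, so S_0''(1) = -12. On the right, S_1''(1) = 2c, so c = -6.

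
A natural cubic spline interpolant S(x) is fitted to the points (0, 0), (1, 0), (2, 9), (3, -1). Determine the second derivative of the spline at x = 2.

Put M_i = S'' at the i-th knot. Here h = (1, 1, 1) and Δ = (0, 9, -10), so the interior equations h_(i-1)·M_(i-1) + 2(h_(i-1)+h_i)·M_i + h_i·M_(i+1) = 6(Δ_i − Δ_(i-1)) read
  1·M_0 + 4·M_1 + 1·M_2 = 6(Δ_1 - Δ_0) = 54
  1·M_1 + 4·M_2 + 1·M_3 = 6(Δ_2 - Δ_1) = -114
Natural end conditions: M_0 = M_3 = 0.
Forward elimination and back-substitution give M_0 = 0, M_1 = 22, M_2 = -34, M_3 = 0.

-34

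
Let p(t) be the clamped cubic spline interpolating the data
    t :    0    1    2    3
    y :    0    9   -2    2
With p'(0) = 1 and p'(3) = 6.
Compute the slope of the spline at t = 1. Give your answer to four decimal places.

Put M_i = p'' at the i-th knot. Here h = (1, 1, 1) and Δ = (9, -11, 4), so the interior equations h_(i-1)·M_(i-1) + 2(h_(i-1)+h_i)·M_i + h_i·M_(i+1) = 6(Δ_i − Δ_(i-1)) read
  1·M_0 + 4·M_1 + 1·M_2 = 6(Δ_1 - Δ_0) = -120
  1·M_1 + 4·M_2 + 1·M_3 = 6(Δ_2 - Δ_1) = 90
Clamped end conditions give two more equations: 2h_0·M_0 + h_0·M_1 = 6(Δ_0 - p'(0)) = 48 and h_2·M_2 + 2h_2·M_3 = 6(p'(3) - Δ_2) = 12.
Solving: M_0 = 752/15, M_1 = -784/15, M_2 = 584/15, M_3 = -202/15.
On [1, 2], p'(t) = b_1 + 2c_1·(t - 1) + 3d_1·(t - 1)² with b_1 = Δ_1 - h_1(2M_1 + M_2)/6 = -1/15, c_1 = M_1/2 = -392/15, d_1 = (M_2 - M_1)/(6h_1) = 76/5. So p'(1) = -1/15.

-0.0667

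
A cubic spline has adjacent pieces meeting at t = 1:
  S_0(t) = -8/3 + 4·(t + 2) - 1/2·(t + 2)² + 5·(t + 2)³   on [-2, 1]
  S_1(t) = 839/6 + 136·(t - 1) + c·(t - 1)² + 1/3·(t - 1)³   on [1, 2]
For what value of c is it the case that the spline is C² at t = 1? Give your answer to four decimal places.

44.5000

S_0''(t) = -1 + 30·(t + 2), so S_0''(1) = 89. On the right, S_1''(1) = 2c, so c = 89/2.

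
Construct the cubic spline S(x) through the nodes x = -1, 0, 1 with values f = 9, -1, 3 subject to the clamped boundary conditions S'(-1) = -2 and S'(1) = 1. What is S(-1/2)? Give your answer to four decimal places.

Put σ_i = S'' at the i-th knot. Here h = (1, 1) and Δ = (-10, 4), so the interior equations h_(i-1)·σ_(i-1) + 2(h_(i-1)+h_i)·σ_i + h_i·σ_(i+1) = 6(Δ_i − Δ_(i-1)) read
  1·σ_0 + 4·σ_1 + 1·σ_2 = 6(Δ_1 - Δ_0) = 84
Clamped end conditions give two more equations: 2h_0·σ_0 + h_0·σ_1 = 6(Δ_0 - S'(-1)) = -48 and h_1·σ_1 + 2h_1·σ_2 = 6(S'(1) - Δ_1) = -18.
Solving: σ_0 = -87/2, σ_1 = 39, σ_2 = -57/2.
On [-1, 0], S(x) = 9 - 2·(x + 1) - 87/4·(x + 1)² + 55/4·(x + 1)³.
With (x + 1) = 1/2: S(-1/2) = 137/32.

4.2813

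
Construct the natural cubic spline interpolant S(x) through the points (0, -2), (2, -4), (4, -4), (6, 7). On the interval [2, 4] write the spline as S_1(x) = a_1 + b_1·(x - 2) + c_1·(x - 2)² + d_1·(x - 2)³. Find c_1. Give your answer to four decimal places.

Put σ_i = S'' at the i-th knot. Here h = (2, 2, 2) and Δ = (-1, 0, 11/2), so the interior equations h_(i-1)·σ_(i-1) + 2(h_(i-1)+h_i)·σ_i + h_i·σ_(i+1) = 6(Δ_i − Δ_(i-1)) read
  2·σ_0 + 8·σ_1 + 2·σ_2 = 6(Δ_1 - Δ_0) = 6
  2·σ_1 + 8·σ_2 + 2·σ_3 = 6(Δ_2 - Δ_1) = 33
Natural end conditions: σ_0 = σ_3 = 0.
Hence σ_0 = 0, σ_1 = -3/10, σ_2 = 21/5, σ_3 = 0.
On [2, 4], with S_1(x) = a_1 + b_1·(x - 2) + c_1·(x - 2)² + d_1·(x - 2)³: c_1 = σ_1/2 = -3/20, d_1 = (σ_2 - σ_1)/(6h_1) = 3/8, b_1 = Δ_1 - h_1(2σ_1 + σ_2)/6 = -6/5.

-0.1500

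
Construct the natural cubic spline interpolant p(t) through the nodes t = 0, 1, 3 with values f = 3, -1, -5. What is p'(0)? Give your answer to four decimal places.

Write m_i for p''(x_i). With h_i = 1, 2 and divided differences Δ_i = -4, -2, the continuity of p' gives the tridiagonal system
  1·m_0 + 6·m_1 + 2·m_2 = 6(Δ_1 - Δ_0) = 12
Natural end conditions: m_0 = m_2 = 0.
Hence m_0 = 0, m_1 = 2, m_2 = 0.
On [0, 1], p'(t) = b_0 + 2c_0·t + 3d_0·t² with b_0 = Δ_0 - h_0(2m_0 + m_1)/6 = -13/3, c_0 = m_0/2 = 0, d_0 = (m_1 - m_0)/(6h_0) = 1/3. So p'(0) = -13/3.

-4.3333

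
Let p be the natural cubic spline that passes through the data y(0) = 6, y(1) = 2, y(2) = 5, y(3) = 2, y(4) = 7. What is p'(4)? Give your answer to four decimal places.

With m_i denoting the second derivative at x_i, h_i = 1, 1, 1, 1, and Δ_i = (y_(i+1) − y_i)/h_i = -4, 3, -3, 5:
  1·m_0 + 4·m_1 + 1·m_2 = 6(Δ_1 - Δ_0) = 42
  1·m_1 + 4·m_2 + 1·m_3 = 6(Δ_2 - Δ_1) = -36
  1·m_2 + 4·m_3 + 1·m_4 = 6(Δ_3 - Δ_2) = 48
Natural end conditions: m_0 = m_4 = 0.
Solving the tridiagonal system: m_0 = 0, m_1 = 411/28, m_2 = -117/7, m_3 = 453/28, m_4 = 0.
On [3, 4], p'(x) = b_3 + 2c_3·(x - 3) + 3d_3·(x - 3)² with b_3 = Δ_3 - h_3(2m_3 + m_4)/6 = -11/28, c_3 = m_3/2 = 453/56, d_3 = (m_4 - m_3)/(6h_3) = -151/56. So p'(4) = 431/56.

7.6964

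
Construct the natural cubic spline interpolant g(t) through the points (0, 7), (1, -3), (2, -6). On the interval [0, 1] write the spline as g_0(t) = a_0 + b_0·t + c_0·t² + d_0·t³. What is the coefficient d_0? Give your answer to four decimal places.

Let m_i = g''(x_i). Step sizes h_i = 1, 1; slopes of the chords Δ_i = (y_(i+1) - y_i)/h_i = -10, -3.
  1·m_0 + 4·m_1 + 1·m_2 = 6(Δ_1 - Δ_0) = 42
Natural end conditions: m_0 = m_2 = 0.
Forward elimination and back-substitution give m_0 = 0, m_1 = 21/2, m_2 = 0.
On [0, 1], with g_0(t) = a_0 + b_0·t + c_0·t² + d_0·t³: c_0 = m_0/2 = 0, d_0 = (m_1 - m_0)/(6h_0) = 7/4, b_0 = Δ_0 - h_0(2m_0 + m_1)/6 = -47/4.

1.7500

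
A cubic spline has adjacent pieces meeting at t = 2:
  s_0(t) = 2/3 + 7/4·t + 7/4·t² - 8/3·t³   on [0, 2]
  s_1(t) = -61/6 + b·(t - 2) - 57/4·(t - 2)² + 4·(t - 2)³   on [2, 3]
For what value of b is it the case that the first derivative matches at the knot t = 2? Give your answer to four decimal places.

s_0'(t) = 7/4 + 7/2·t - 8·t², so s_0'(2) = -93/4. On the right, s_1'(2) = b, so b = -93/4.

-23.2500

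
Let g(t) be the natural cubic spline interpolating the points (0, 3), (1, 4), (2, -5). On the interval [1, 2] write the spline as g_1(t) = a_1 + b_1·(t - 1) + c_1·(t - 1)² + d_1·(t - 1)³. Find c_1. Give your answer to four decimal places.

Put M_i = g'' at the i-th knot. Here h = (1, 1) and Δ = (1, -9), so the interior equations h_(i-1)·M_(i-1) + 2(h_(i-1)+h_i)·M_i + h_i·M_(i+1) = 6(Δ_i − Δ_(i-1)) read
  1·M_0 + 4·M_1 + 1·M_2 = 6(Δ_1 - Δ_0) = -60
Natural end conditions: M_0 = M_2 = 0.
Solving: M_0 = 0, M_1 = -15, M_2 = 0.
On [1, 2], with g_1(t) = a_1 + b_1·(t - 1) + c_1·(t - 1)² + d_1·(t - 1)³: c_1 = M_1/2 = -15/2, d_1 = (M_2 - M_1)/(6h_1) = 5/2, b_1 = Δ_1 - h_1(2M_1 + M_2)/6 = -4.

-7.5000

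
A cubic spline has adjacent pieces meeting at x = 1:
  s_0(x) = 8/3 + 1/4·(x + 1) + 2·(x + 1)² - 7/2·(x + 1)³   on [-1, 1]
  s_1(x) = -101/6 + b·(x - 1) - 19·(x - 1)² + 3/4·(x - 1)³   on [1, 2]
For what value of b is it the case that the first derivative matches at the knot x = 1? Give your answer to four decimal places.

s_0'(x) = 1/4 + 4·(x + 1) - 21/2·(x + 1)², so s_0'(1) = -135/4. On the right, s_1'(1) = b, so b = -135/4.

-33.7500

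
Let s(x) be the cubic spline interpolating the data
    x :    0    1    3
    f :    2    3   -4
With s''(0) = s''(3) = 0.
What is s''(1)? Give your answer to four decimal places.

With m_i denoting the second derivative at x_i, h_i = 1, 2, and Δ_i = (y_(i+1) − y_i)/h_i = 1, -7/2:
  1·m_0 + 6·m_1 + 2·m_2 = 6(Δ_1 - Δ_0) = -27
Natural end conditions: m_0 = m_2 = 0.
Hence m_0 = 0, m_1 = -9/2, m_2 = 0.

-4.5000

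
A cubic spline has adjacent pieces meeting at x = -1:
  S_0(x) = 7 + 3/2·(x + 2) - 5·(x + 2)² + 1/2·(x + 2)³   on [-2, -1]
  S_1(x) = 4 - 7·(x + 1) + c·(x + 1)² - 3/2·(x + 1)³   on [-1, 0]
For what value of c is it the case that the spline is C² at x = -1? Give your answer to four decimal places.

-3.5000

S_0''(x) = -10 + 3·(x + 2), so S_0''(-1) = -7. On the right, S_1''(-1) = 2c, so c = -7/2.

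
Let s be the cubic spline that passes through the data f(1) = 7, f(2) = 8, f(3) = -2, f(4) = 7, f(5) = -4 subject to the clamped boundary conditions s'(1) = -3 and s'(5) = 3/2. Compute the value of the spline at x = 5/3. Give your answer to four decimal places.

8.4590

Let m_i = s''(x_i). Step sizes h_i = 1, 1, 1, 1; slopes of the chords Δ_i = (y_(i+1) - y_i)/h_i = 1, -10, 9, -11.
  1·m_0 + 4·m_1 + 1·m_2 = 6(Δ_1 - Δ_0) = -66
  1·m_1 + 4·m_2 + 1·m_3 = 6(Δ_2 - Δ_1) = 114
  1·m_2 + 4·m_3 + 1·m_4 = 6(Δ_3 - Δ_2) = -120
Clamped end conditions give two more equations: 2h_0·m_0 + h_0·m_1 = 6(Δ_0 - s'(1)) = 24 and h_3·m_3 + 2h_3·m_4 = 6(s'(5) - Δ_3) = 75.
Forward elimination and back-substitution give m_0 = 1719/56, m_1 = -1047/28, m_2 = 423/8, m_3 = -1683/28, m_4 = 3783/56.
On [1, 2], s(x) = 7 - 3·(x - 1) + 1719/112·(x - 1)² - 1271/112·(x - 1)³.
With (x - 1) = 2/3: s(5/3) = 6395/756.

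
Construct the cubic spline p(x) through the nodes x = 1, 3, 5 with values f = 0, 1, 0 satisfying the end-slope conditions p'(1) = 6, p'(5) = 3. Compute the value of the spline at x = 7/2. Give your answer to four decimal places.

Write m_i for p''(x_i). With h_i = 2, 2 and divided differences Δ_i = 1/2, -1/2, the continuity of p' gives the tridiagonal system
  2·m_0 + 8·m_1 + 2·m_2 = 6(Δ_1 - Δ_0) = -6
Clamped end conditions give two more equations: 2h_0·m_0 + h_0·m_1 = 6(Δ_0 - p'(1)) = -33 and h_1·m_1 + 2h_1·m_2 = 6(p'(5) - Δ_1) = 21.
Forward elimination and back-substitution give m_0 = -33/4, m_1 = 0, m_2 = 21/4.
On [3, 5], p(x) = 1 - 9/4·(x - 3) + 0·(x - 3)² + 7/16·(x - 3)³.
With (x - 3) = 1/2: p(7/2) = -9/128.

-0.0703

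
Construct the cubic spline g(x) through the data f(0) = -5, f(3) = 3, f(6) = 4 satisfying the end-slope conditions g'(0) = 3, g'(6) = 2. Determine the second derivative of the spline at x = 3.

With M_i denoting the second derivative at x_i, h_i = 3, 3, and Δ_i = (y_(i+1) − y_i)/h_i = 8/3, 1/3:
  3·M_0 + 12·M_1 + 3·M_2 = 6(Δ_1 - Δ_0) = -14
Clamped end conditions give two more equations: 2h_0·M_0 + h_0·M_1 = 6(Δ_0 - g'(0)) = -2 and h_1·M_1 + 2h_1·M_2 = 6(g'(6) - Δ_1) = 10.
Hence M_0 = 2/3, M_1 = -2, M_2 = 8/3.

-2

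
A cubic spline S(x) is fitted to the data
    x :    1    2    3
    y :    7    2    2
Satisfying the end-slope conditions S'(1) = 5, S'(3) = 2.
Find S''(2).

Write σ_i for S''(x_i). With h_i = 1, 1 and divided differences Δ_i = -5, 0, the continuity of S' gives the tridiagonal system
  1·σ_0 + 4·σ_1 + 1·σ_2 = 6(Δ_1 - Δ_0) = 30
Clamped end conditions give two more equations: 2h_0·σ_0 + h_0·σ_1 = 6(Δ_0 - S'(1)) = -60 and h_1·σ_1 + 2h_1·σ_2 = 6(S'(3) - Δ_1) = 12.
Solving: σ_0 = -39, σ_1 = 18, σ_2 = -3.

18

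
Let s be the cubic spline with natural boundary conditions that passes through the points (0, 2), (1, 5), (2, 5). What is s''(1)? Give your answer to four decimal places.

Put M_i = s'' at the i-th knot. Here h = (1, 1) and Δ = (3, 0), so the interior equations h_(i-1)·M_(i-1) + 2(h_(i-1)+h_i)·M_i + h_i·M_(i+1) = 6(Δ_i − Δ_(i-1)) read
  1·M_0 + 4·M_1 + 1·M_2 = 6(Δ_1 - Δ_0) = -18
Natural end conditions: M_0 = M_2 = 0.
Solving the tridiagonal system: M_0 = 0, M_1 = -9/2, M_2 = 0.

-4.5000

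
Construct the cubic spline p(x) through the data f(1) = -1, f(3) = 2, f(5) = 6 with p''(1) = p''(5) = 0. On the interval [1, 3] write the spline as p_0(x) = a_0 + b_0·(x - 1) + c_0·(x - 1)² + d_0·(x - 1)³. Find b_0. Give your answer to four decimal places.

Put M_i = p'' at the i-th knot. Here h = (2, 2) and Δ = (3/2, 2), so the interior equations h_(i-1)·M_(i-1) + 2(h_(i-1)+h_i)·M_i + h_i·M_(i+1) = 6(Δ_i − Δ_(i-1)) read
  2·M_0 + 8·M_1 + 2·M_2 = 6(Δ_1 - Δ_0) = 3
Natural end conditions: M_0 = M_2 = 0.
Hence M_0 = 0, M_1 = 3/8, M_2 = 0.
On [1, 3], with p_0(x) = a_0 + b_0·(x - 1) + c_0·(x - 1)² + d_0·(x - 1)³: c_0 = M_0/2 = 0, d_0 = (M_1 - M_0)/(6h_0) = 1/32, b_0 = Δ_0 - h_0(2M_0 + M_1)/6 = 11/8.

1.3750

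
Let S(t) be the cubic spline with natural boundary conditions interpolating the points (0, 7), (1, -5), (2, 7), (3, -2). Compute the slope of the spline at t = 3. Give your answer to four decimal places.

Put m_i = S'' at the i-th knot. Here h = (1, 1, 1) and Δ = (-12, 12, -9), so the interior equations h_(i-1)·m_(i-1) + 2(h_(i-1)+h_i)·m_i + h_i·m_(i+1) = 6(Δ_i − Δ_(i-1)) read
  1·m_0 + 4·m_1 + 1·m_2 = 6(Δ_1 - Δ_0) = 144
  1·m_1 + 4·m_2 + 1·m_3 = 6(Δ_2 - Δ_1) = -126
Natural end conditions: m_0 = m_3 = 0.
Forward elimination and back-substitution give m_0 = 0, m_1 = 234/5, m_2 = -216/5, m_3 = 0.
On [2, 3], S'(t) = b_2 + 2c_2·(t - 2) + 3d_2·(t - 2)² with b_2 = Δ_2 - h_2(2m_2 + m_3)/6 = 27/5, c_2 = m_2/2 = -108/5, d_2 = (m_3 - m_2)/(6h_2) = 36/5. So S'(3) = -81/5.

-16.2000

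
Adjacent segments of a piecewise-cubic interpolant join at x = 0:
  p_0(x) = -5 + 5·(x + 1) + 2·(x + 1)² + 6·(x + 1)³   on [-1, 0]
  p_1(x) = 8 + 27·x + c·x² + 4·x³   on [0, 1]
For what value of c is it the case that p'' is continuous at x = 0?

p_0''(x) = 4 + 36·(x + 1), so p_0''(0) = 40. On the right, p_1''(0) = 2c, so c = 20.

20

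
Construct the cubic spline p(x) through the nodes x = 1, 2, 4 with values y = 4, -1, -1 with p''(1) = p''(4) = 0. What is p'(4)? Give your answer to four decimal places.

1.6667

Put M_i = p'' at the i-th knot. Here h = (1, 2) and Δ = (-5, 0), so the interior equations h_(i-1)·M_(i-1) + 2(h_(i-1)+h_i)·M_i + h_i·M_(i+1) = 6(Δ_i − Δ_(i-1)) read
  1·M_0 + 6·M_1 + 2·M_2 = 6(Δ_1 - Δ_0) = 30
Natural end conditions: M_0 = M_2 = 0.
Hence M_0 = 0, M_1 = 5, M_2 = 0.
On [2, 4], p'(x) = b_1 + 2c_1·(x - 2) + 3d_1·(x - 2)² with b_1 = Δ_1 - h_1(2M_1 + M_2)/6 = -10/3, c_1 = M_1/2 = 5/2, d_1 = (M_2 - M_1)/(6h_1) = -5/12. So p'(4) = 5/3.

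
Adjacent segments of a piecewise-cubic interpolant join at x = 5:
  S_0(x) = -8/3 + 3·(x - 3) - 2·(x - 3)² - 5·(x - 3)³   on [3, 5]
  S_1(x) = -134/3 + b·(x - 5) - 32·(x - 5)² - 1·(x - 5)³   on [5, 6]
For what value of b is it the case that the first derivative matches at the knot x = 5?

S_0'(x) = 3 - 4·(x - 3) - 15·(x - 3)², so S_0'(5) = -65. On the right, S_1'(5) = b, so b = -65.

-65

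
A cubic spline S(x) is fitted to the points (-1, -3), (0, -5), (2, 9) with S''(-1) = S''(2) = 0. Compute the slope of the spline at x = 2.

With M_i denoting the second derivative at x_i, h_i = 1, 2, and Δ_i = (y_(i+1) − y_i)/h_i = -2, 7:
  1·M_0 + 6·M_1 + 2·M_2 = 6(Δ_1 - Δ_0) = 54
Natural end conditions: M_0 = M_2 = 0.
Solving the tridiagonal system: M_0 = 0, M_1 = 9, M_2 = 0.
On [0, 2], S'(x) = b_1 + 2c_1·x + 3d_1·x² with b_1 = Δ_1 - h_1(2M_1 + M_2)/6 = 1, c_1 = M_1/2 = 9/2, d_1 = (M_2 - M_1)/(6h_1) = -3/4. So S'(2) = 10.

10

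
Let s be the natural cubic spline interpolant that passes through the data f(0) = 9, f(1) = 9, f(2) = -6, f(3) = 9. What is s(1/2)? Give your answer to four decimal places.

11.2500

Let m_i = s''(x_i). Step sizes h_i = 1, 1, 1; slopes of the chords Δ_i = (y_(i+1) - y_i)/h_i = 0, -15, 15.
  1·m_0 + 4·m_1 + 1·m_2 = 6(Δ_1 - Δ_0) = -90
  1·m_1 + 4·m_2 + 1·m_3 = 6(Δ_2 - Δ_1) = 180
Natural end conditions: m_0 = m_3 = 0.
Solving: m_0 = 0, m_1 = -36, m_2 = 54, m_3 = 0.
On [0, 1], s(x) = 9 + 6·x + 0·x² - 6·x³.
With x = 1/2: s(1/2) = 45/4.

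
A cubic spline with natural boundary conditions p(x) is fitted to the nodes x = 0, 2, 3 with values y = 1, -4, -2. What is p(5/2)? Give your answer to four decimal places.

-3.2813

Write m_i for p''(x_i). With h_i = 2, 1 and divided differences Δ_i = -5/2, 2, the continuity of p' gives the tridiagonal system
  2·m_0 + 6·m_1 + 1·m_2 = 6(Δ_1 - Δ_0) = 27
Natural end conditions: m_0 = m_2 = 0.
Forward elimination and back-substitution give m_0 = 0, m_1 = 9/2, m_2 = 0.
On [2, 3], p(x) = -4 + 1/2·(x - 2) + 9/4·(x - 2)² - 3/4·(x - 2)³.
With (x - 2) = 1/2: p(5/2) = -105/32.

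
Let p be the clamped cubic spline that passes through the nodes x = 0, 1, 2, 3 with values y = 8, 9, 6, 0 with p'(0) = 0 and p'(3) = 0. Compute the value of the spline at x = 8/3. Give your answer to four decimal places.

Put M_i = p'' at the i-th knot. Here h = (1, 1, 1) and Δ = (1, -3, -6), so the interior equations h_(i-1)·M_(i-1) + 2(h_(i-1)+h_i)·M_i + h_i·M_(i+1) = 6(Δ_i − Δ_(i-1)) read
  1·M_0 + 4·M_1 + 1·M_2 = 6(Δ_1 - Δ_0) = -24
  1·M_1 + 4·M_2 + 1·M_3 = 6(Δ_2 - Δ_1) = -18
Clamped end conditions give two more equations: 2h_0·M_0 + h_0·M_1 = 6(Δ_0 - p'(0)) = 6 and h_2·M_2 + 2h_2·M_3 = 6(p'(3) - Δ_2) = 36.
Hence M_0 = 28/5, M_1 = -26/5, M_2 = -44/5, M_3 = 112/5.
On [2, 3], p(x) = 6 - 34/5·(x - 2) - 22/5·(x - 2)² + 26/5·(x - 2)³.
With (x - 2) = 2/3: p(8/3) = 142/135.

1.0519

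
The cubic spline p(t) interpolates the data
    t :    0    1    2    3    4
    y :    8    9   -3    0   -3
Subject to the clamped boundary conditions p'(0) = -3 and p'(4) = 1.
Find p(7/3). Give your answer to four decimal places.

Put M_i = p'' at the i-th knot. Here h = (1, 1, 1, 1) and Δ = (1, -12, 3, -3), so the interior equations h_(i-1)·M_(i-1) + 2(h_(i-1)+h_i)·M_i + h_i·M_(i+1) = 6(Δ_i − Δ_(i-1)) read
  1·M_0 + 4·M_1 + 1·M_2 = 6(Δ_1 - Δ_0) = -78
  1·M_1 + 4·M_2 + 1·M_3 = 6(Δ_2 - Δ_1) = 90
  1·M_2 + 4·M_3 + 1·M_4 = 6(Δ_3 - Δ_2) = -36
Clamped end conditions give two more equations: 2h_0·M_0 + h_0·M_1 = 6(Δ_0 - p'(0)) = 24 and h_3·M_3 + 2h_3·M_4 = 6(p'(4) - Δ_3) = 24.
Hence M_0 = 121/4, M_1 = -73/2, M_2 = 151/4, M_3 = -49/2, M_4 = 97/4.
On [2, 3], p(t) = -3 - 11/2·(t - 2) + 151/8·(t - 2)² - 83/8·(t - 2)³.
With (t - 2) = 1/3: p(7/3) = -337/108.

-3.1204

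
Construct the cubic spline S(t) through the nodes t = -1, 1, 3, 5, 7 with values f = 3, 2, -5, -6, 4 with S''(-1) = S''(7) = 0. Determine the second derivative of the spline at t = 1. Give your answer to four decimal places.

With σ_i denoting the second derivative at x_i, h_i = 2, 2, 2, 2, and Δ_i = (y_(i+1) − y_i)/h_i = -1/2, -7/2, -1/2, 5:
  2·σ_0 + 8·σ_1 + 2·σ_2 = 6(Δ_1 - Δ_0) = -18
  2·σ_1 + 8·σ_2 + 2·σ_3 = 6(Δ_2 - Δ_1) = 18
  2·σ_2 + 8·σ_3 + 2·σ_4 = 6(Δ_3 - Δ_2) = 33
Natural end conditions: σ_0 = σ_4 = 0.
Solving: σ_0 = 0, σ_1 = -309/112, σ_2 = 57/28, σ_3 = 405/112, σ_4 = 0.

-2.7589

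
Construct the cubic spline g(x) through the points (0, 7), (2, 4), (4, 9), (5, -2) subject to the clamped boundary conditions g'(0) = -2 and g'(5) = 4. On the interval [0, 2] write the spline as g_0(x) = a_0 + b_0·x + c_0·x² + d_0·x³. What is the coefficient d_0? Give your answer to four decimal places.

Put M_i = g'' at the i-th knot. Here h = (2, 2, 1) and Δ = (-3/2, 5/2, -11), so the interior equations h_(i-1)·M_(i-1) + 2(h_(i-1)+h_i)·M_i + h_i·M_(i+1) = 6(Δ_i − Δ_(i-1)) read
  2·M_0 + 8·M_1 + 2·M_2 = 6(Δ_1 - Δ_0) = 24
  2·M_1 + 6·M_2 + 1·M_3 = 6(Δ_2 - Δ_1) = -81
Clamped end conditions give two more equations: 2h_0·M_0 + h_0·M_1 = 6(Δ_0 - g'(0)) = 3 and h_2·M_2 + 2h_2·M_3 = 6(g'(5) - Δ_2) = 90.
Solving the tridiagonal system: M_0 = -108/23, M_1 = 501/46, M_2 = -618/23, M_3 = 1344/23.
On [0, 2], with g_0(x) = a_0 + b_0·x + c_0·x² + d_0·x³: c_0 = M_0/2 = -54/23, d_0 = (M_1 - M_0)/(6h_0) = 239/184, b_0 = Δ_0 - h_0(2M_0 + M_1)/6 = -2.

1.2989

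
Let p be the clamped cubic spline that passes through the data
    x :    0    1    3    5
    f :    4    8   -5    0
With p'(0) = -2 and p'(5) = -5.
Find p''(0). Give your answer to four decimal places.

28.4348

Let σ_i = p''(x_i). Step sizes h_i = 1, 2, 2; slopes of the chords Δ_i = (y_(i+1) - y_i)/h_i = 4, -13/2, 5/2.
  1·σ_0 + 6·σ_1 + 2·σ_2 = 6(Δ_1 - Δ_0) = -63
  2·σ_1 + 8·σ_2 + 2·σ_3 = 6(Δ_2 - Δ_1) = 54
Clamped end conditions give two more equations: 2h_0·σ_0 + h_0·σ_1 = 6(Δ_0 - p'(0)) = 36 and h_2·σ_2 + 2h_2·σ_3 = 6(p'(5) - Δ_2) = -45.
Solving the tridiagonal system: σ_0 = 654/23, σ_1 = -480/23, σ_2 = 777/46, σ_3 = -453/23.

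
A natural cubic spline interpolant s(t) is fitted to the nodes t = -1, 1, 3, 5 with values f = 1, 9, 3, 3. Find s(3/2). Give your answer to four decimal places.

8.2625

Write M_i for s''(x_i). With h_i = 2, 2, 2 and divided differences Δ_i = 4, -3, 0, the continuity of s' gives the tridiagonal system
  2·M_0 + 8·M_1 + 2·M_2 = 6(Δ_1 - Δ_0) = -42
  2·M_1 + 8·M_2 + 2·M_3 = 6(Δ_2 - Δ_1) = 18
Natural end conditions: M_0 = M_3 = 0.
Hence M_0 = 0, M_1 = -31/5, M_2 = 19/5, M_3 = 0.
On [1, 3], s(t) = 9 - 2/15·(t - 1) - 31/10·(t - 1)² + 5/6·(t - 1)³.
With (t - 1) = 1/2: s(3/2) = 661/80.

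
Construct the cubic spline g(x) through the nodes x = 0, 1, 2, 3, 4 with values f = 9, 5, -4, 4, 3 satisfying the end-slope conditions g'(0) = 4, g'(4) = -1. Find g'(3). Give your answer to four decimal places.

5.3393

Let σ_i = g''(x_i). Step sizes h_i = 1, 1, 1, 1; slopes of the chords Δ_i = (y_(i+1) - y_i)/h_i = -4, -9, 8, -1.
  1·σ_0 + 4·σ_1 + 1·σ_2 = 6(Δ_1 - Δ_0) = -30
  1·σ_1 + 4·σ_2 + 1·σ_3 = 6(Δ_2 - Δ_1) = 102
  1·σ_2 + 4·σ_3 + 1·σ_4 = 6(Δ_3 - Δ_2) = -54
Clamped end conditions give two more equations: 2h_0·σ_0 + h_0·σ_1 = 6(Δ_0 - g'(0)) = -48 and h_3·σ_3 + 2h_3·σ_4 = 6(g'(4) - Δ_3) = 0.
Solving the tridiagonal system: σ_0 = -509/28, σ_1 = -163/14, σ_2 = 139/4, σ_3 = -355/14, σ_4 = 355/28.
On [3, 4], g'(x) = b_3 + 2c_3·(x - 3) + 3d_3·(x - 3)² with b_3 = Δ_3 - h_3(2σ_3 + σ_4)/6 = 299/56, c_3 = σ_3/2 = -355/28, d_3 = (σ_4 - σ_3)/(6h_3) = 355/56. So g'(3) = 299/56.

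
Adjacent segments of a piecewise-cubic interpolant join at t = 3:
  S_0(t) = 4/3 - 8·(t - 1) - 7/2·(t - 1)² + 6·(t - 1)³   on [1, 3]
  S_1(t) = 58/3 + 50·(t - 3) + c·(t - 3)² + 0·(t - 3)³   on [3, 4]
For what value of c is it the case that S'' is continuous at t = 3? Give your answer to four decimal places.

S_0''(t) = -7 + 36·(t - 1), so S_0''(3) = 65. On the right, S_1''(3) = 2c, so c = 65/2.

32.5000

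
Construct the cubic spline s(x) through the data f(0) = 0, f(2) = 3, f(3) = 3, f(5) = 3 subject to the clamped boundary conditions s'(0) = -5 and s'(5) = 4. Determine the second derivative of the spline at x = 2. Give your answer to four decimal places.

Let σ_i = s''(x_i). Step sizes h_i = 2, 1, 2; slopes of the chords Δ_i = (y_(i+1) - y_i)/h_i = 3/2, 0, 0.
  2·σ_0 + 6·σ_1 + 1·σ_2 = 6(Δ_1 - Δ_0) = -9
  1·σ_1 + 6·σ_2 + 2·σ_3 = 6(Δ_2 - Δ_1) = 0
Clamped end conditions give two more equations: 2h_0·σ_0 + h_0·σ_1 = 6(Δ_0 - s'(0)) = 39 and h_2·σ_2 + 2h_2·σ_3 = 6(s'(5) - Δ_2) = 24.
Hence σ_0 = 399/32, σ_1 = -87/16, σ_2 = -21/16, σ_3 = 213/32.

-5.4375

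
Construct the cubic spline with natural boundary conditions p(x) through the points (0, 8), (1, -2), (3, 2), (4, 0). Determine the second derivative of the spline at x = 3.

-9

Let M_i = p''(x_i). Step sizes h_i = 1, 2, 1; slopes of the chords Δ_i = (y_(i+1) - y_i)/h_i = -10, 2, -2.
  1·M_0 + 6·M_1 + 2·M_2 = 6(Δ_1 - Δ_0) = 72
  2·M_1 + 6·M_2 + 1·M_3 = 6(Δ_2 - Δ_1) = -24
Natural end conditions: M_0 = M_3 = 0.
Forward elimination and back-substitution give M_0 = 0, M_1 = 15, M_2 = -9, M_3 = 0.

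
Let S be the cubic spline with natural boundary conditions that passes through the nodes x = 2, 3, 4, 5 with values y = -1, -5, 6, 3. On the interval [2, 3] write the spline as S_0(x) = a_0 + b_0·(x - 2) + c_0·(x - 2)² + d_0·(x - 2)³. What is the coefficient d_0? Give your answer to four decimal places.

4.9333

Put M_i = S'' at the i-th knot. Here h = (1, 1, 1) and Δ = (-4, 11, -3), so the interior equations h_(i-1)·M_(i-1) + 2(h_(i-1)+h_i)·M_i + h_i·M_(i+1) = 6(Δ_i − Δ_(i-1)) read
  1·M_0 + 4·M_1 + 1·M_2 = 6(Δ_1 - Δ_0) = 90
  1·M_1 + 4·M_2 + 1·M_3 = 6(Δ_2 - Δ_1) = -84
Natural end conditions: M_0 = M_3 = 0.
Hence M_0 = 0, M_1 = 148/5, M_2 = -142/5, M_3 = 0.
On [2, 3], with S_0(x) = a_0 + b_0·(x - 2) + c_0·(x - 2)² + d_0·(x - 2)³: c_0 = M_0/2 = 0, d_0 = (M_1 - M_0)/(6h_0) = 74/15, b_0 = Δ_0 - h_0(2M_0 + M_1)/6 = -134/15.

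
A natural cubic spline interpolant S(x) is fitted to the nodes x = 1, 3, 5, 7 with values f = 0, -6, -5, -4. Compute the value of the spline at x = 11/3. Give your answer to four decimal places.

-6.2198

Put σ_i = S'' at the i-th knot. Here h = (2, 2, 2) and Δ = (-3, 1/2, 1/2), so the interior equations h_(i-1)·σ_(i-1) + 2(h_(i-1)+h_i)·σ_i + h_i·σ_(i+1) = 6(Δ_i − Δ_(i-1)) read
  2·σ_0 + 8·σ_1 + 2·σ_2 = 6(Δ_1 - Δ_0) = 21
  2·σ_1 + 8·σ_2 + 2·σ_3 = 6(Δ_2 - Δ_1) = 0
Natural end conditions: σ_0 = σ_3 = 0.
Solving the tridiagonal system: σ_0 = 0, σ_1 = 14/5, σ_2 = -7/10, σ_3 = 0.
On [3, 5], S(x) = -6 - 17/15·(x - 3) + 7/5·(x - 3)² - 7/24·(x - 3)³.
With (x - 3) = 2/3: S(11/3) = -2519/405.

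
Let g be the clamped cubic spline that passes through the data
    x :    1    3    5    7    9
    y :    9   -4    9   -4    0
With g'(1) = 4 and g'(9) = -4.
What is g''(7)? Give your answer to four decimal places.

With m_i denoting the second derivative at x_i, h_i = 2, 2, 2, 2, and Δ_i = (y_(i+1) − y_i)/h_i = -13/2, 13/2, -13/2, 2:
  2·m_0 + 8·m_1 + 2·m_2 = 6(Δ_1 - Δ_0) = 78
  2·m_1 + 8·m_2 + 2·m_3 = 6(Δ_2 - Δ_1) = -78
  2·m_2 + 8·m_3 + 2·m_4 = 6(Δ_3 - Δ_2) = 51
Clamped end conditions give two more equations: 2h_0·m_0 + h_0·m_1 = 6(Δ_0 - g'(1)) = -63 and h_3·m_3 + 2h_3·m_4 = 6(g'(9) - Δ_3) = -36.
Solving the tridiagonal system: m_0 = -2941/112, m_1 = 1177/56, m_2 = -301/16, m_3 = 853/56, m_4 = -1861/112.

15.2321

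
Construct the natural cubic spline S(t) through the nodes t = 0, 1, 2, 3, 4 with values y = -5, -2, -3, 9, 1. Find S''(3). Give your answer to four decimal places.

-38.1429

With M_i denoting the second derivative at x_i, h_i = 1, 1, 1, 1, and Δ_i = (y_(i+1) − y_i)/h_i = 3, -1, 12, -8:
  1·M_0 + 4·M_1 + 1·M_2 = 6(Δ_1 - Δ_0) = -24
  1·M_1 + 4·M_2 + 1·M_3 = 6(Δ_2 - Δ_1) = 78
  1·M_2 + 4·M_3 + 1·M_4 = 6(Δ_3 - Δ_2) = -120
Natural end conditions: M_0 = M_4 = 0.
Forward elimination and back-substitution give M_0 = 0, M_1 = -99/7, M_2 = 228/7, M_3 = -267/7, M_4 = 0.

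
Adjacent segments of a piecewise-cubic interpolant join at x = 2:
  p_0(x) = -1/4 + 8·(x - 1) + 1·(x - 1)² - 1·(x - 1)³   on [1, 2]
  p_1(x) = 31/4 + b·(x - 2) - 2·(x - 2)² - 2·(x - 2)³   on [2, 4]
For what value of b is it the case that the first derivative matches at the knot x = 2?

7

p_0'(x) = 8 + 2·(x - 1) - 3·(x - 1)², so p_0'(2) = 7. On the right, p_1'(2) = b, so b = 7.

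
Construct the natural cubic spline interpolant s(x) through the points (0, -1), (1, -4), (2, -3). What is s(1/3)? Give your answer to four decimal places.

With m_i denoting the second derivative at x_i, h_i = 1, 1, and Δ_i = (y_(i+1) − y_i)/h_i = -3, 1:
  1·m_0 + 4·m_1 + 1·m_2 = 6(Δ_1 - Δ_0) = 24
Natural end conditions: m_0 = m_2 = 0.
Hence m_0 = 0, m_1 = 6, m_2 = 0.
On [0, 1], s(x) = -1 - 4·x + 0·x² + 1·x³.
With x = 1/3: s(1/3) = -62/27.

-2.2963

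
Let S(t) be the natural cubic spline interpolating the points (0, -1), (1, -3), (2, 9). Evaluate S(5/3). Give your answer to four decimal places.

3.9630

Let M_i = S''(x_i). Step sizes h_i = 1, 1; slopes of the chords Δ_i = (y_(i+1) - y_i)/h_i = -2, 12.
  1·M_0 + 4·M_1 + 1·M_2 = 6(Δ_1 - Δ_0) = 84
Natural end conditions: M_0 = M_2 = 0.
Solving the tridiagonal system: M_0 = 0, M_1 = 21, M_2 = 0.
On [1, 2], S(t) = -3 + 5·(t - 1) + 21/2·(t - 1)² - 7/2·(t - 1)³.
With (t - 1) = 2/3: S(5/3) = 107/27.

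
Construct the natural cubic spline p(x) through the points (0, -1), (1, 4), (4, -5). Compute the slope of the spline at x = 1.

3

Put M_i = p'' at the i-th knot. Here h = (1, 3) and Δ = (5, -3), so the interior equations h_(i-1)·M_(i-1) + 2(h_(i-1)+h_i)·M_i + h_i·M_(i+1) = 6(Δ_i − Δ_(i-1)) read
  1·M_0 + 8·M_1 + 3·M_2 = 6(Δ_1 - Δ_0) = -48
Natural end conditions: M_0 = M_2 = 0.
Solving: M_0 = 0, M_1 = -6, M_2 = 0.
On [1, 4], p'(x) = b_1 + 2c_1·(x - 1) + 3d_1·(x - 1)² with b_1 = Δ_1 - h_1(2M_1 + M_2)/6 = 3, c_1 = M_1/2 = -3, d_1 = (M_2 - M_1)/(6h_1) = 1/3. So p'(1) = 3.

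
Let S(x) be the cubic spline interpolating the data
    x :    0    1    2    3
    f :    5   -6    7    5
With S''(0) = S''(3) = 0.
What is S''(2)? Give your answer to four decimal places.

Put M_i = S'' at the i-th knot. Here h = (1, 1, 1) and Δ = (-11, 13, -2), so the interior equations h_(i-1)·M_(i-1) + 2(h_(i-1)+h_i)·M_i + h_i·M_(i+1) = 6(Δ_i − Δ_(i-1)) read
  1·M_0 + 4·M_1 + 1·M_2 = 6(Δ_1 - Δ_0) = 144
  1·M_1 + 4·M_2 + 1·M_3 = 6(Δ_2 - Δ_1) = -90
Natural end conditions: M_0 = M_3 = 0.
Solving: M_0 = 0, M_1 = 222/5, M_2 = -168/5, M_3 = 0.

-33.6000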